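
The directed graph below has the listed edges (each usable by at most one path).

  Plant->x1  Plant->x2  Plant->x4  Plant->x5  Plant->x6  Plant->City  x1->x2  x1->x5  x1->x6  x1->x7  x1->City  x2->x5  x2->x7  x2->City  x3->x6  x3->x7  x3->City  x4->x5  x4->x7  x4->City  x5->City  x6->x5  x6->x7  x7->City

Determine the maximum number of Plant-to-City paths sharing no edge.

6

Assign every edge capacity 1; by Menger, the answer equals the max flow.
Path Plant→City (+1); total 1.
Path Plant→x1→City (+1); total 2.
Path Plant→x2→City (+1); total 3.
Path Plant→x4→City (+1); total 4.
Path Plant→x5→City (+1); total 5.
Path Plant→x6→x7→City (+1); total 6.
No residual Plant→City path; max flow = 6.
Certifying cut of size 6: {Plant→City, Plant→x1, Plant→x2, Plant→x4, Plant→x5, Plant→x6}.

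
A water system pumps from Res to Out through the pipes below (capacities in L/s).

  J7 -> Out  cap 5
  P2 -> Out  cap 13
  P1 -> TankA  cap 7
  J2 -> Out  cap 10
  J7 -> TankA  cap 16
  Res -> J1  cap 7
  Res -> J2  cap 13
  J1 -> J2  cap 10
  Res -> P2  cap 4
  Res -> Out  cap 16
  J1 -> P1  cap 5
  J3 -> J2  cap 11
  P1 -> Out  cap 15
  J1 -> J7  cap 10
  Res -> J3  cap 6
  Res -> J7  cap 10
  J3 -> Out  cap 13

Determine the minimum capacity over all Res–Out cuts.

46

Augment Res→Out: bottleneck 16, flow now 16.
Augment Res→P2→Out: bottleneck 4, flow now 20.
Augment Res→J3→Out: bottleneck 6, flow now 26.
Augment Res→J2→Out: bottleneck 10, flow now 36.
Augment Res→J7→Out: bottleneck 5, flow now 41.
Augment Res→J1→P1→Out: bottleneck 5, flow now 46.
No augmenting path remains; maximum flow = 46.
By max-flow min-cut, the minimum cut capacity equals the max flow.
In the residual graph, reachable from Res: {Res, J1, J2, J7, TankA}.
Min-cut edges: Res→P2 (4), Res→J3 (6), Res→Out (16), J1→P1 (5), J2→Out (10), J7→Out (5); capacity 4 + 6 + 16 + 5 + 10 + 5 = 46.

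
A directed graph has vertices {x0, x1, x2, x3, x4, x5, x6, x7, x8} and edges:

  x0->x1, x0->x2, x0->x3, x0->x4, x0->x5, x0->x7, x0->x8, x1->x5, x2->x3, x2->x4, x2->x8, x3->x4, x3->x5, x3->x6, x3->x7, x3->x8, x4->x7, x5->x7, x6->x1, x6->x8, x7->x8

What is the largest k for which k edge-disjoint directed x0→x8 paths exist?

Assign every edge capacity 1; by Menger, the answer equals the max flow.
Path x0→x8 (+1); total 1.
Path x0→x2→x8 (+1); total 2.
Path x0→x3→x8 (+1); total 3.
Path x0→x7→x8 (+1); total 4.
No residual x0→x8 path; max flow = 4.
Certifying cut of size 4: {x0→x2, x0→x3, x0→x8, x7→x8}.

4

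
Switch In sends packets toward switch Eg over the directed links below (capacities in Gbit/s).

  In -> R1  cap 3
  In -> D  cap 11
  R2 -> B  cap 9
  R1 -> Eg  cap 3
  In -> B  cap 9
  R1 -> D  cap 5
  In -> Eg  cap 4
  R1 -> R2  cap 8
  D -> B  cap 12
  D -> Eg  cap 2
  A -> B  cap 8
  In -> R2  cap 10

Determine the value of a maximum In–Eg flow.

9

Augment In→Eg: bottleneck 4, flow now 4.
Augment In→R1→Eg: bottleneck 3, flow now 7.
Augment In→D→Eg: bottleneck 2, flow now 9.
No augmenting path remains; maximum flow = 9.
In the residual graph, reachable from In: {In, R2, D, B}.
Min-cut edges: In→R1 (3), In→Eg (4), D→Eg (2); capacity 3 + 4 + 2 = 9.
This cut is saturated, so no flow can exceed 9.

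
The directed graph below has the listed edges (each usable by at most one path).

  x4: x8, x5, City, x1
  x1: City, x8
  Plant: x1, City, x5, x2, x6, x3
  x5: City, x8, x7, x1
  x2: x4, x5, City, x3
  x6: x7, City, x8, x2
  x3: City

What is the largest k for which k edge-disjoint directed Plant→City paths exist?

6

Assign every edge capacity 1; by Menger, the answer equals the max flow.
Path Plant→City (+1); total 1.
Path Plant→x1→City (+1); total 2.
Path Plant→x2→City (+1); total 3.
Path Plant→x3→City (+1); total 4.
Path Plant→x5→City (+1); total 5.
Path Plant→x6→City (+1); total 6.
No residual Plant→City path; max flow = 6.
Certifying cut of size 6: {Plant→City, Plant→x1, Plant→x2, Plant→x3, Plant→x5, Plant→x6}.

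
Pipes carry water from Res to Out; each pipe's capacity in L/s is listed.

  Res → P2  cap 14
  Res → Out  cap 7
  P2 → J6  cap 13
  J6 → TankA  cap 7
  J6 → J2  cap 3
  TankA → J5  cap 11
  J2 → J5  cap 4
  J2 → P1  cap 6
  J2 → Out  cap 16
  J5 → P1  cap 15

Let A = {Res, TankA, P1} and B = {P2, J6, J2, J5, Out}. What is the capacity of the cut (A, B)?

32

Edges leaving {Res, TankA, P1}: Res→P2 (14), Res→Out (7), TankA→J5 (11).
Cut capacity = 14 + 7 + 11 = 32.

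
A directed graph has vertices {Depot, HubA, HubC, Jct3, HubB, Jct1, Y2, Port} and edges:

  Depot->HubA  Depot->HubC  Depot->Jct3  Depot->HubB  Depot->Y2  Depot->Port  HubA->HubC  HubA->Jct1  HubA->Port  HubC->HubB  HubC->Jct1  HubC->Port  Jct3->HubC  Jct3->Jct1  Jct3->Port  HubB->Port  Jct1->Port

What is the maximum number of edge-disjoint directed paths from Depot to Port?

Assign every edge capacity 1; by Menger, the answer equals the max flow.
Path Depot→Port (+1); total 1.
Path Depot→HubA→Port (+1); total 2.
Path Depot→HubC→Port (+1); total 3.
Path Depot→Jct3→Port (+1); total 4.
Path Depot→HubB→Port (+1); total 5.
No residual Depot→Port path; max flow = 5.
Certifying cut of size 5: {Depot→HubA, Depot→HubB, Depot→HubC, Depot→Jct3, Depot→Port}.

5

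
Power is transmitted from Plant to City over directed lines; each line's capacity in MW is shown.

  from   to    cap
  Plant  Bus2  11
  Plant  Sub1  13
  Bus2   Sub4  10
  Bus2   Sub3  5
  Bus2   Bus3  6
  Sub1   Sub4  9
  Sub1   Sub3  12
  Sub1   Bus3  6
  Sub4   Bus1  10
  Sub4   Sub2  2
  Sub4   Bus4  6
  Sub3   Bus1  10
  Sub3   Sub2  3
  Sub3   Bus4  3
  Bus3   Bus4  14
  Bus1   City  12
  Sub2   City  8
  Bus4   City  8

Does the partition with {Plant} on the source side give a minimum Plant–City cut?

Yes — it is a minimum cut (capacity 24).

Given cut capacity: 11 + 13 = 24.
Augment Plant→Bus2→Sub4→Bus1→City: bottleneck 10, flow now 10.
Augment Plant→Bus2→Sub3→Bus1→City: bottleneck 1, flow now 11.
Augment Plant→Sub1→Sub4→Sub2→City: bottleneck 2, flow now 13.
Augment Plant→Sub1→Sub4→Bus4→City: bottleneck 6, flow now 19.
Augment Plant→Sub1→Sub3→Bus1→City: bottleneck 1, flow now 20.
Augment Plant→Sub1→Sub3→Sub2→City: bottleneck 3, flow now 23.
Augment Plant→Sub1→Sub3→Bus4→City: bottleneck 1, flow now 24.
No augmenting path remains; maximum flow = 24.
Cut capacity 24 equals the max flow, so it is a minimum cut.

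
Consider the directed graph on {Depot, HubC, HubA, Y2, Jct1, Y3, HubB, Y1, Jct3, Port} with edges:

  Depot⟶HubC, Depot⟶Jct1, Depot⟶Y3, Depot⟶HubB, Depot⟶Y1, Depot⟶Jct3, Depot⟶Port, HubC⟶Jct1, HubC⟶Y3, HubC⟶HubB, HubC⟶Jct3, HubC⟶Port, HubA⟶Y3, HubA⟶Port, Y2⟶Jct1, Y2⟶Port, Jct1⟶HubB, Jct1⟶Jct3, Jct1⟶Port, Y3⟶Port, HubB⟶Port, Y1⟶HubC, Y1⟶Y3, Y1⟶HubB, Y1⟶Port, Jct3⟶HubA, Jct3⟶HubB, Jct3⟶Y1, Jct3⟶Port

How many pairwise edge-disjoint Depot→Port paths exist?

7

Assign every edge capacity 1; by Menger, the answer equals the max flow.
Path Depot→Port (+1); total 1.
Path Depot→HubC→Port (+1); total 2.
Path Depot→Jct1→Port (+1); total 3.
Path Depot→Y3→Port (+1); total 4.
Path Depot→HubB→Port (+1); total 5.
Path Depot→Y1→Port (+1); total 6.
Path Depot→Jct3→Port (+1); total 7.
No residual Depot→Port path; max flow = 7.
Certifying cut of size 7: {Depot→HubB, Depot→HubC, Depot→Jct1, Depot→Jct3, Depot→Port, Depot→Y1, Depot→Y3}.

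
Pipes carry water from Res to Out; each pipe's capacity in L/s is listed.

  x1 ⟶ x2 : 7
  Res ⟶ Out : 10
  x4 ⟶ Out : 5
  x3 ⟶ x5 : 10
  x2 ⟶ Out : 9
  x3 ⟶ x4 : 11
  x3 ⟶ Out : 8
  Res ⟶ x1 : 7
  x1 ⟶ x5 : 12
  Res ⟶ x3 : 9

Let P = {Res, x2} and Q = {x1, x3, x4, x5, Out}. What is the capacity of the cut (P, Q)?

Edges leaving {Res, x2}: Res→x1 (7), Res→x3 (9), Res→Out (10), x2→Out (9).
Cut capacity = 7 + 9 + 10 + 9 = 35.

35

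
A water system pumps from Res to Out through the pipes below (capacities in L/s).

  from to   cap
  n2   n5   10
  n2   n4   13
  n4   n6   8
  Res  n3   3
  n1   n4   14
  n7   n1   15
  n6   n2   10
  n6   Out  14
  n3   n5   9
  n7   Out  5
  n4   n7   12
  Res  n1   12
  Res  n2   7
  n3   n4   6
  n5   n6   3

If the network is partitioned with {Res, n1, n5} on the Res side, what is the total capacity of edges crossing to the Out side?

Edges leaving {Res, n1, n5}: Res→n2 (7), Res→n3 (3), n1→n4 (14), n5→n6 (3).
Cut capacity = 7 + 3 + 14 + 3 = 27.

27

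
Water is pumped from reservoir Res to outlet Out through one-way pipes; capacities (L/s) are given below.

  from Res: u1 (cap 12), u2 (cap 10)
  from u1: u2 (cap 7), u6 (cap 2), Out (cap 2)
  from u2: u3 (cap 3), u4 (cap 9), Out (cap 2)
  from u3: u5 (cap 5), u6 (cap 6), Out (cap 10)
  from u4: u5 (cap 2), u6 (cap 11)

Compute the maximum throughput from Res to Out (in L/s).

7

Augment Res→u1→Out: bottleneck 2, flow now 2.
Augment Res→u2→Out: bottleneck 2, flow now 4.
Augment Res→u2→u3→Out: bottleneck 3, flow now 7.
No augmenting path remains; maximum flow = 7.
In the residual graph, reachable from Res: {Res, u1, u2, u4, u5, u6}.
Min-cut edges: u1→Out (2), u2→u3 (3), u2→Out (2); capacity 2 + 3 + 2 = 7.
This cut is saturated, so no flow can exceed 7.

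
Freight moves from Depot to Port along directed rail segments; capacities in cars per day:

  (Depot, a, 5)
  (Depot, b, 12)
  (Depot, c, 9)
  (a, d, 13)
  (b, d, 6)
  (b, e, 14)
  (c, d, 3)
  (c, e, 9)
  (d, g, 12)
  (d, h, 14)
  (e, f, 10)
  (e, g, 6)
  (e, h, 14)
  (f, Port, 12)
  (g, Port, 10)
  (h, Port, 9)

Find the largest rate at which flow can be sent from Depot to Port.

26

Augment Depot→a→d→g→Port: bottleneck 5, flow now 5.
Augment Depot→b→d→g→Port: bottleneck 5, flow now 10.
Augment Depot→b→d→h→Port: bottleneck 1, flow now 11.
Augment Depot→b→e→f→Port: bottleneck 6, flow now 17.
Augment Depot→c→d→h→Port: bottleneck 3, flow now 20.
Augment Depot→c→e→f→Port: bottleneck 4, flow now 24.
Augment Depot→c→e→h→Port: bottleneck 2, flow now 26.
No augmenting path remains; maximum flow = 26.
In the residual graph, reachable from Depot: {Depot}.
Min-cut edges: Depot→a (5), Depot→b (12), Depot→c (9); capacity 5 + 12 + 9 = 26.
This cut is saturated, so no flow can exceed 26.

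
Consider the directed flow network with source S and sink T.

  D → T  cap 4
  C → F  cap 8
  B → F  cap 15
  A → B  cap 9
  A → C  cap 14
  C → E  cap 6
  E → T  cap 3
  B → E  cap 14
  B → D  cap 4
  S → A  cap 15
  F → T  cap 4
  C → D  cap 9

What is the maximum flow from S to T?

Augment S→A→B→D→T: bottleneck 4, flow now 4.
Augment S→A→B→E→T: bottleneck 3, flow now 7.
Augment S→A→B→F→T: bottleneck 2, flow now 9.
Augment S→A→C→F→T: bottleneck 2, flow now 11.
No augmenting path remains; maximum flow = 11.
In the residual graph, reachable from S: {S, A, B, C, D, E, F}.
Min-cut edges: D→T (4), E→T (3), F→T (4); capacity 4 + 3 + 4 = 11.
This cut is saturated, so no flow can exceed 11.

11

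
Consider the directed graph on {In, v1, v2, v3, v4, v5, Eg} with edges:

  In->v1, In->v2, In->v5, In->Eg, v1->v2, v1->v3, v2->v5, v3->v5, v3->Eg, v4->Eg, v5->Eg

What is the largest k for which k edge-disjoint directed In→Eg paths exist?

3

Assign every edge capacity 1; by Menger, the answer equals the max flow.
Path In→Eg (+1); total 1.
Path In→v5→Eg (+1); total 2.
Path In→v1→v3→Eg (+1); total 3.
No residual In→Eg path; max flow = 3.
Certifying cut of size 3: {In→Eg, In→v1, v5→Eg}.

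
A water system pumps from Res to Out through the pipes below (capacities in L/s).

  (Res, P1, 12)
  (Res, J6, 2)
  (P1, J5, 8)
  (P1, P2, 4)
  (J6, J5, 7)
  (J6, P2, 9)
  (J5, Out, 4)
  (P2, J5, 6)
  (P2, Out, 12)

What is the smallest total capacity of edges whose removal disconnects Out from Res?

Augment Res→P1→J5→Out: bottleneck 4, flow now 4.
Augment Res→P1→P2→Out: bottleneck 4, flow now 8.
Augment Res→J6→P2→Out: bottleneck 2, flow now 10.
No augmenting path remains; maximum flow = 10.
By max-flow min-cut, the minimum cut capacity equals the max flow.
In the residual graph, reachable from Res: {Res, P1, J5}.
Min-cut edges: Res→J6 (2), P1→P2 (4), J5→Out (4); capacity 2 + 4 + 4 = 10.

10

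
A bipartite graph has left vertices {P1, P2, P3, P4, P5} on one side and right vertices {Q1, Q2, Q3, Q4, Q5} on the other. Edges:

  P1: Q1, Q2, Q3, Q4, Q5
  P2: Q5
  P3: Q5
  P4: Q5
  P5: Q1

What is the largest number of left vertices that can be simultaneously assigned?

Unit-capacity flow: source→left, listed edges, right→sink; max matching = max flow.
Augmenting path P1→Q1 (+1); matched 1.
Augmenting path P2→Q5 (+1); matched 2.
Augmenting path P5→Q1→P1→Q2 (+1); matched 3.
No augmenting path remains; maximum matching = 3.
König certificate: {P1, P5, Q5} is a vertex cover of size 3 (every listed pair touches it), so no matching can be larger.

3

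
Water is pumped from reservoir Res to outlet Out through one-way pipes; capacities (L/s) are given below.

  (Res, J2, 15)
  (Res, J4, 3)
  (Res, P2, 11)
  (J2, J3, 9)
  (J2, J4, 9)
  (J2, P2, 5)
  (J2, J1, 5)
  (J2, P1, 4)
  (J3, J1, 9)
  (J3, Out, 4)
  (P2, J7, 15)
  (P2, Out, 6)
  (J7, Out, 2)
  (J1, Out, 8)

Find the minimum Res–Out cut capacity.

Augment Res→P2→Out: bottleneck 6, flow now 6.
Augment Res→J2→J3→Out: bottleneck 4, flow now 10.
Augment Res→J2→J1→Out: bottleneck 5, flow now 15.
Augment Res→P2→J7→Out: bottleneck 2, flow now 17.
Augment Res→J2→J3→J1→Out: bottleneck 3, flow now 20.
No augmenting path remains; maximum flow = 20.
By max-flow min-cut, the minimum cut capacity equals the max flow.
In the residual graph, reachable from Res: {Res, J2, J3, J4, P2, J7, J1, P1}.
Min-cut edges: J3→Out (4), P2→Out (6), J7→Out (2), J1→Out (8); capacity 4 + 6 + 2 + 8 = 20.

20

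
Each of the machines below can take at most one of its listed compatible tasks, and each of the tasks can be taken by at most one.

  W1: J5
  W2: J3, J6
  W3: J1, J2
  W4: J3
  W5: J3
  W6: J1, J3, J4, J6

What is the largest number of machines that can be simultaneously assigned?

5

Unit-capacity flow: source→left, listed edges, right→sink; max matching = max flow.
Augmenting path W1→J5 (+1); matched 1.
Augmenting path W2→J3 (+1); matched 2.
Augmenting path W3→J1 (+1); matched 3.
Augmenting path W6→J4 (+1); matched 4.
Augmenting path W4→J3→W2→J6 (+1); matched 5.
No augmenting path remains; maximum matching = 5.
König certificate: {W1, W2, W3, W6, J3} is a vertex cover of size 5 (every listed pair touches it), so no matching can be larger.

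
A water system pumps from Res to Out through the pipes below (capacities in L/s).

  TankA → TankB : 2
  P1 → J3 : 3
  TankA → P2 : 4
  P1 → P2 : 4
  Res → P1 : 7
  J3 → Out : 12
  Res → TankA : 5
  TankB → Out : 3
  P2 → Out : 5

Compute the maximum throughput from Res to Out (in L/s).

Augment Res→P1→J3→Out: bottleneck 3, flow now 3.
Augment Res→P1→P2→Out: bottleneck 4, flow now 7.
Augment Res→TankA→P2→Out: bottleneck 1, flow now 8.
Augment Res→TankA→TankB→Out: bottleneck 2, flow now 10.
No augmenting path remains; maximum flow = 10.
In the residual graph, reachable from Res: {Res, P1, TankA, P2}.
Min-cut edges: P1→J3 (3), TankA→TankB (2), P2→Out (5); capacity 3 + 2 + 5 = 10.
This cut is saturated, so no flow can exceed 10.

10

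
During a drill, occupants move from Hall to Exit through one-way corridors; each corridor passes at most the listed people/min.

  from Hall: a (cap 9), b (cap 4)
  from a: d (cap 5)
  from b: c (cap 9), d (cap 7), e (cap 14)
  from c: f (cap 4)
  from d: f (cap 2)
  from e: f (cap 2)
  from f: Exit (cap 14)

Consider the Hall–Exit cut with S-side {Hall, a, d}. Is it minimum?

Given cut capacity: 4 + 2 = 6.
Augment Hall→a→d→f→Exit: bottleneck 2, flow now 2.
Augment Hall→b→c→f→Exit: bottleneck 4, flow now 6.
No augmenting path remains; maximum flow = 6.
Cut capacity 6 equals the max flow, so it is a minimum cut.

Yes — it is a minimum cut (capacity 6).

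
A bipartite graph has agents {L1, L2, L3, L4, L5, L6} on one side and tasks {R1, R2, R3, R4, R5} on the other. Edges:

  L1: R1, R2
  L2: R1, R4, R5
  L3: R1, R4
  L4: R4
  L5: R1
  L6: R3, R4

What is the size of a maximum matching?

5

Unit-capacity flow: source→left, listed edges, right→sink; max matching = max flow.
Augmenting path L1→R1 (+1); matched 1.
Augmenting path L2→R4 (+1); matched 2.
Augmenting path L6→R3 (+1); matched 3.
Augmenting path L3→R1→L1→R2 (+1); matched 4.
Augmenting path L4→R4→L2→R5 (+1); matched 5.
No augmenting path remains; maximum matching = 5.
König certificate: {L1, L2, L6, R1, R4} is a vertex cover of size 5 (every listed pair touches it), so no matching can be larger.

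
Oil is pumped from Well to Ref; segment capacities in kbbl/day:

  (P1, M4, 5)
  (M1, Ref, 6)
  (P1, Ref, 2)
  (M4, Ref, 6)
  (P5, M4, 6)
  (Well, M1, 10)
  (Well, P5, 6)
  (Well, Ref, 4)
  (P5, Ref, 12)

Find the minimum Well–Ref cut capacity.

Augment Well→Ref: bottleneck 4, flow now 4.
Augment Well→M1→Ref: bottleneck 6, flow now 10.
Augment Well→P5→Ref: bottleneck 6, flow now 16.
No augmenting path remains; maximum flow = 16.
By max-flow min-cut, the minimum cut capacity equals the max flow.
In the residual graph, reachable from Well: {Well, M1}.
Min-cut edges: Well→P5 (6), Well→Ref (4), M1→Ref (6); capacity 6 + 4 + 6 = 16.

16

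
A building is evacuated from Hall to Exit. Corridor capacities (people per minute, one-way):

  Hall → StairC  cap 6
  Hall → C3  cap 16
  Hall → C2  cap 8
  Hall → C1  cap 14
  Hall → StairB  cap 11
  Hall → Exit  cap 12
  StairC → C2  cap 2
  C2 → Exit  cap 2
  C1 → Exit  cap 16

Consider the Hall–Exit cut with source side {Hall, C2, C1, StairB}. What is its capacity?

52

Edges leaving {Hall, C2, C1, StairB}: Hall→StairC (6), Hall→C3 (16), Hall→Exit (12), C2→Exit (2), C1→Exit (16).
Cut capacity = 6 + 16 + 12 + 2 + 16 = 52.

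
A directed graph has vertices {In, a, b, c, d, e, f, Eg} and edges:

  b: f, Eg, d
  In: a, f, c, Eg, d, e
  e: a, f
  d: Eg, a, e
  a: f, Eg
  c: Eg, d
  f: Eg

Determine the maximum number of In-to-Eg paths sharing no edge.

5

Assign every edge capacity 1; by Menger, the answer equals the max flow.
Path In→Eg (+1); total 1.
Path In→a→Eg (+1); total 2.
Path In→c→Eg (+1); total 3.
Path In→d→Eg (+1); total 4.
Path In→f→Eg (+1); total 5.
No residual In→Eg path; max flow = 5.
Certifying cut of size 5: {In→Eg, In→c, In→d, a→Eg, f→Eg}.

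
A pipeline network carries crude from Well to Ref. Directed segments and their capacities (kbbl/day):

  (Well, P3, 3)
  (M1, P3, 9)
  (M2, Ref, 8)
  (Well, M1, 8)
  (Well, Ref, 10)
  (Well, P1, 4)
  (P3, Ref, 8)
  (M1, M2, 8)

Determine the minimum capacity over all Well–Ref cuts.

21

Augment Well→Ref: bottleneck 10, flow now 10.
Augment Well→P3→Ref: bottleneck 3, flow now 13.
Augment Well→M1→P3→Ref: bottleneck 5, flow now 18.
Augment Well→M1→M2→Ref: bottleneck 3, flow now 21.
No augmenting path remains; maximum flow = 21.
By max-flow min-cut, the minimum cut capacity equals the max flow.
In the residual graph, reachable from Well: {Well, P1}.
Min-cut edges: Well→M1 (8), Well→P3 (3), Well→Ref (10); capacity 8 + 3 + 10 = 21.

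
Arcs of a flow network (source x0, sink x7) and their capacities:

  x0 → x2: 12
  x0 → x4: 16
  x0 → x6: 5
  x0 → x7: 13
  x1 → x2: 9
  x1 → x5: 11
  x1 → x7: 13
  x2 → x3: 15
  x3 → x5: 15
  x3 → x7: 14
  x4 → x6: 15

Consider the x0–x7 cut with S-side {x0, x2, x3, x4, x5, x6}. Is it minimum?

No — its capacity is 27, but the minimum cut has capacity 25.

Given cut capacity: 13 + 14 = 27.
Augment x0→x7: bottleneck 13, flow now 13.
Augment x0→x2→x3→x7: bottleneck 12, flow now 25.
No augmenting path remains; maximum flow = 25.
In the residual graph, reachable from x0: {x0, x4, x6}.
Min-cut edges: x0→x2 (12), x0→x7 (13); capacity 12 + 13 = 25.
Cut capacity 27 exceeds the max flow 25, so it is not minimum.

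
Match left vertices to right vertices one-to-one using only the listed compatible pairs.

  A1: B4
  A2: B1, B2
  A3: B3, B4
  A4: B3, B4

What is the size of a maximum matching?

Unit-capacity flow: source→left, listed edges, right→sink; max matching = max flow.
Augmenting path A1→B4 (+1); matched 1.
Augmenting path A2→B1 (+1); matched 2.
Augmenting path A3→B3 (+1); matched 3.
No augmenting path remains; maximum matching = 3.
König certificate: {A2, B3, B4} is a vertex cover of size 3 (every listed pair touches it), so no matching can be larger.

3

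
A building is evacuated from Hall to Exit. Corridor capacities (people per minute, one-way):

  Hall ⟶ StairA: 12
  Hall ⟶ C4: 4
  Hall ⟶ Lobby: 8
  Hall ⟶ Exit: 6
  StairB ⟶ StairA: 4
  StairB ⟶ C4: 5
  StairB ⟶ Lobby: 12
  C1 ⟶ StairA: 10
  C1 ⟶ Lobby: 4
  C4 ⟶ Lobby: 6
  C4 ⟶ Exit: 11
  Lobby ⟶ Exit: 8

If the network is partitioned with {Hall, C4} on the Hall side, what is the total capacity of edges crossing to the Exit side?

43

Edges leaving {Hall, C4}: Hall→StairA (12), Hall→Lobby (8), Hall→Exit (6), C4→Lobby (6), C4→Exit (11).
Cut capacity = 12 + 8 + 6 + 6 + 11 = 43.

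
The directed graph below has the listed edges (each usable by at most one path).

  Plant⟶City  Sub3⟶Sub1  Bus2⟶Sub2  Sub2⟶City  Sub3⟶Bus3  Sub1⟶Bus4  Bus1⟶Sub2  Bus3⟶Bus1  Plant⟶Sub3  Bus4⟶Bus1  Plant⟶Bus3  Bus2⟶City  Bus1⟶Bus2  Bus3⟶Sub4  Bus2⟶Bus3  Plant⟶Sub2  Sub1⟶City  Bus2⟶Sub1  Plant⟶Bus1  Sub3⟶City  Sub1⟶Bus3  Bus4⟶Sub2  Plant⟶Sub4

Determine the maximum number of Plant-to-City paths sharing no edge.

4

Assign every edge capacity 1; by Menger, the answer equals the max flow.
Path Plant→City (+1); total 1.
Path Plant→Sub3→City (+1); total 2.
Path Plant→Sub2→City (+1); total 3.
Path Plant→Bus1→Bus2→City (+1); total 4.
No residual Plant→City path; max flow = 4.
Certifying cut of size 4: {Bus1→Bus2, Plant→City, Plant→Sub3, Sub2→City}.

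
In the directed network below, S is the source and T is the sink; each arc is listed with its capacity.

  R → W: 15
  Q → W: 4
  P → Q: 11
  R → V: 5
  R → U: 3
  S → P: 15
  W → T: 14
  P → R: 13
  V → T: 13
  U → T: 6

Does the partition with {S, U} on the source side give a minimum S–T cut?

No — its capacity is 21, but the minimum cut has capacity 15.

Given cut capacity: 15 + 6 = 21.
Augment S→P→Q→W→T: bottleneck 4, flow now 4.
Augment S→P→R→U→T: bottleneck 3, flow now 7.
Augment S→P→R→V→T: bottleneck 5, flow now 12.
Augment S→P→R→W→T: bottleneck 3, flow now 15.
No augmenting path remains; maximum flow = 15.
In the residual graph, reachable from S: {S}.
Min-cut edges: S→P (15); capacity 15 = 15.
Cut capacity 21 exceeds the max flow 15, so it is not minimum.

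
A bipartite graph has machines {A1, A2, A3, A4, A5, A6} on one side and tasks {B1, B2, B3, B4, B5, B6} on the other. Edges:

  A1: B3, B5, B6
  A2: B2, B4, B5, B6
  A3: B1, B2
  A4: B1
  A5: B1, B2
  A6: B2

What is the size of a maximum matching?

4

Unit-capacity flow: source→left, listed edges, right→sink; max matching = max flow.
Augmenting path A1→B3 (+1); matched 1.
Augmenting path A2→B2 (+1); matched 2.
Augmenting path A3→B1 (+1); matched 3.
Augmenting path A5→B2→A2→B4 (+1); matched 4.
No augmenting path remains; maximum matching = 4.
König certificate: {A1, A2, B1, B2} is a vertex cover of size 4 (every listed pair touches it), so no matching can be larger.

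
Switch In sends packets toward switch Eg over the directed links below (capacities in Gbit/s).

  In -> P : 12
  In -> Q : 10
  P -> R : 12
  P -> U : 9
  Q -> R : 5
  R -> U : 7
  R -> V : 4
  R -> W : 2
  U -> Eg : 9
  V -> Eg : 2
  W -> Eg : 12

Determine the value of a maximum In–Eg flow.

Augment In→P→U→Eg: bottleneck 9, flow now 9.
Augment In→P→R→V→Eg: bottleneck 2, flow now 11.
Augment In→P→R→W→Eg: bottleneck 1, flow now 12.
Augment In→Q→R→W→Eg: bottleneck 1, flow now 13.
No augmenting path remains; maximum flow = 13.
In the residual graph, reachable from In: {In, P, Q, R, U, V}.
Min-cut edges: R→W (2), U→Eg (9), V→Eg (2); capacity 2 + 9 + 2 = 13.
This cut is saturated, so no flow can exceed 13.

13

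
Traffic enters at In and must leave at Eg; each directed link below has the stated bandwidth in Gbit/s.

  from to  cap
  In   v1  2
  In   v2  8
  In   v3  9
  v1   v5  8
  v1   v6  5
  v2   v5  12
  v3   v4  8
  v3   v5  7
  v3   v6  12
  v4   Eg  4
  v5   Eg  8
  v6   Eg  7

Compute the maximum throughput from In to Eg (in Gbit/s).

19

Augment In→v1→v5→Eg: bottleneck 2, flow now 2.
Augment In→v2→v5→Eg: bottleneck 6, flow now 8.
Augment In→v3→v4→Eg: bottleneck 4, flow now 12.
Augment In→v3→v6→Eg: bottleneck 5, flow now 17.
Augment In→v2→v5→v1→v6→Eg: bottleneck 2, flow now 19. (uses reverse residual edge)
No augmenting path remains; maximum flow = 19.
In the residual graph, reachable from In: {In}.
Min-cut edges: In→v1 (2), In→v2 (8), In→v3 (9); capacity 2 + 8 + 9 = 19.
This cut is saturated, so no flow can exceed 19.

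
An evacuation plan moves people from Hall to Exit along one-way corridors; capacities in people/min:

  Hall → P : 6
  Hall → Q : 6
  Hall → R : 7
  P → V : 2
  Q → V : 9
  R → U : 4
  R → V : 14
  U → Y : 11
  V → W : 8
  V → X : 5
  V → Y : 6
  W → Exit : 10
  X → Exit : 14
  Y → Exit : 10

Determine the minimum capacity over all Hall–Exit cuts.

15

Augment Hall→P→V→W→Exit: bottleneck 2, flow now 2.
Augment Hall→Q→V→W→Exit: bottleneck 6, flow now 8.
Augment Hall→R→U→Y→Exit: bottleneck 4, flow now 12.
Augment Hall→R→V→X→Exit: bottleneck 3, flow now 15.
No augmenting path remains; maximum flow = 15.
By max-flow min-cut, the minimum cut capacity equals the max flow.
In the residual graph, reachable from Hall: {Hall, P}.
Min-cut edges: Hall→Q (6), Hall→R (7), P→V (2); capacity 6 + 7 + 2 = 15.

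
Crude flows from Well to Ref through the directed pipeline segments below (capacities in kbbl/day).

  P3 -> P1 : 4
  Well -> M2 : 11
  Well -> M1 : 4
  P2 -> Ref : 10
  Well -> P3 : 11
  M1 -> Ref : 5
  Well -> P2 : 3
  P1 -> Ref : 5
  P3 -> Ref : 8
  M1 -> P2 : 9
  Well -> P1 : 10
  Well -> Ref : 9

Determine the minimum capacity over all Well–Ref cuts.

29

Augment Well→Ref: bottleneck 9, flow now 9.
Augment Well→P1→Ref: bottleneck 5, flow now 14.
Augment Well→M1→Ref: bottleneck 4, flow now 18.
Augment Well→P3→Ref: bottleneck 8, flow now 26.
Augment Well→P2→Ref: bottleneck 3, flow now 29.
No augmenting path remains; maximum flow = 29.
By max-flow min-cut, the minimum cut capacity equals the max flow.
In the residual graph, reachable from Well: {Well, P1, P3, M2}.
Min-cut edges: Well→M1 (4), Well→P2 (3), Well→Ref (9), P1→Ref (5), P3→Ref (8); capacity 4 + 3 + 9 + 5 + 8 = 29.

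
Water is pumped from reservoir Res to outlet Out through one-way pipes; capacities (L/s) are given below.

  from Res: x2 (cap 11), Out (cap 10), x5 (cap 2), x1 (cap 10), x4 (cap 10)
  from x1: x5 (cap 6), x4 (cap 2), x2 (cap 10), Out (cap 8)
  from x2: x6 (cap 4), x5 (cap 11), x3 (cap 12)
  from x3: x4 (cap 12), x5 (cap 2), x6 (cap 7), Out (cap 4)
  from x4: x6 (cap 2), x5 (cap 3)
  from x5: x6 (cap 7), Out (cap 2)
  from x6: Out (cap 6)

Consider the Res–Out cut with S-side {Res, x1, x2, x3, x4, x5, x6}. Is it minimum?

Given cut capacity: 10 + 8 + 4 + 2 + 6 = 30.
Augment Res→Out: bottleneck 10, flow now 10.
Augment Res→x1→Out: bottleneck 8, flow now 18.
Augment Res→x5→Out: bottleneck 2, flow now 20.
Augment Res→x2→x3→Out: bottleneck 4, flow now 24.
Augment Res→x2→x6→Out: bottleneck 4, flow now 28.
Augment Res→x4→x6→Out: bottleneck 2, flow now 30.
No augmenting path remains; maximum flow = 30.
Cut capacity 30 equals the max flow, so it is a minimum cut.

Yes — it is a minimum cut (capacity 30).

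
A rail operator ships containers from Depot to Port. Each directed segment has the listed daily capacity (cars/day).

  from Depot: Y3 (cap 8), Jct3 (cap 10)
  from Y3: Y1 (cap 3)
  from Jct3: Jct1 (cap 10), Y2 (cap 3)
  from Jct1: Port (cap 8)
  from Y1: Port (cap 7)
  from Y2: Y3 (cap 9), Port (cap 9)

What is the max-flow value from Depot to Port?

13

Augment Depot→Y3→Y1→Port: bottleneck 3, flow now 3.
Augment Depot→Jct3→Jct1→Port: bottleneck 8, flow now 11.
Augment Depot→Jct3→Y2→Port: bottleneck 2, flow now 13.
No augmenting path remains; maximum flow = 13.
In the residual graph, reachable from Depot: {Depot, Y3}.
Min-cut edges: Depot→Jct3 (10), Y3→Y1 (3); capacity 10 + 3 = 13.
This cut is saturated, so no flow can exceed 13.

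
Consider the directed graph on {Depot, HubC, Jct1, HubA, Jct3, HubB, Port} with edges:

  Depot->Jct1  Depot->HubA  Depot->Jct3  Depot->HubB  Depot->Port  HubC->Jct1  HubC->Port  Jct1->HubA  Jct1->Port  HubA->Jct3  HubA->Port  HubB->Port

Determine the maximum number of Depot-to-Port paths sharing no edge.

Assign every edge capacity 1; by Menger, the answer equals the max flow.
Path Depot→Port (+1); total 1.
Path Depot→Jct1→Port (+1); total 2.
Path Depot→HubA→Port (+1); total 3.
Path Depot→HubB→Port (+1); total 4.
No residual Depot→Port path; max flow = 4.
Certifying cut of size 4: {Depot→HubA, Depot→HubB, Depot→Jct1, Depot→Port}.

4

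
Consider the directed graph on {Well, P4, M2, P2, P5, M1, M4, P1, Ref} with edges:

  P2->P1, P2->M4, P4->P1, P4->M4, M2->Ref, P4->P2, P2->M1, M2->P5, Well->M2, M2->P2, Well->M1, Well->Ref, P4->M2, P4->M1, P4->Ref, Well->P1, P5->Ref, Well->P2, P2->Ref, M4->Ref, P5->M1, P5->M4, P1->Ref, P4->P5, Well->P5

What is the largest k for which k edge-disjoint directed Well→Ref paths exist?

Assign every edge capacity 1; by Menger, the answer equals the max flow.
Path Well→Ref (+1); total 1.
Path Well→M2→Ref (+1); total 2.
Path Well→P2→Ref (+1); total 3.
Path Well→P5→Ref (+1); total 4.
Path Well→P1→Ref (+1); total 5.
No residual Well→Ref path; max flow = 5.
Certifying cut of size 5: {Well→M2, Well→P1, Well→P2, Well→P5, Well→Ref}.

5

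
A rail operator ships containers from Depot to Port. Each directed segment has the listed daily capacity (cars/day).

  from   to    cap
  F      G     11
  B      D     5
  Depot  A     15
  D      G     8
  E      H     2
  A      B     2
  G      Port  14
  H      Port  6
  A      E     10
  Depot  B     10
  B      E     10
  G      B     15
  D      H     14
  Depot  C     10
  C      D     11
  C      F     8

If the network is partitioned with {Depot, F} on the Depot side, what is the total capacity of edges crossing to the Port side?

46

Edges leaving {Depot, F}: Depot→A (15), Depot→B (10), Depot→C (10), F→G (11).
Cut capacity = 15 + 10 + 10 + 11 = 46.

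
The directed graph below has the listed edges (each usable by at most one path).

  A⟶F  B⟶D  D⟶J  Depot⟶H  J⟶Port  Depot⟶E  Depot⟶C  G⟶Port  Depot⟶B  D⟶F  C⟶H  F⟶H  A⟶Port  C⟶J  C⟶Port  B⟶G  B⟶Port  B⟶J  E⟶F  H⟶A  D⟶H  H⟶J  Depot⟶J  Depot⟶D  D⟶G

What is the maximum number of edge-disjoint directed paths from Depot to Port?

5

Assign every edge capacity 1; by Menger, the answer equals the max flow.
Path Depot→B→Port (+1); total 1.
Path Depot→C→Port (+1); total 2.
Path Depot→J→Port (+1); total 3.
Path Depot→D→G→Port (+1); total 4.
Path Depot→H→A→Port (+1); total 5.
No residual Depot→Port path; max flow = 5.
Certifying cut of size 5: {Depot→B, Depot→C, Depot→D, H→A, J→Port}.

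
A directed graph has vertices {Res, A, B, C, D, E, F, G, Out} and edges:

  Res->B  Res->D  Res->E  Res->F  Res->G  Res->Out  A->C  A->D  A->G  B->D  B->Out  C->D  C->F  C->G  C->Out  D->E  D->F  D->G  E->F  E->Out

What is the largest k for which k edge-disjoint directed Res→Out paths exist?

Assign every edge capacity 1; by Menger, the answer equals the max flow.
Path Res→Out (+1); total 1.
Path Res→B→Out (+1); total 2.
Path Res→E→Out (+1); total 3.
No residual Res→Out path; max flow = 3.
Certifying cut of size 3: {E→Out, Res→B, Res→Out}.

3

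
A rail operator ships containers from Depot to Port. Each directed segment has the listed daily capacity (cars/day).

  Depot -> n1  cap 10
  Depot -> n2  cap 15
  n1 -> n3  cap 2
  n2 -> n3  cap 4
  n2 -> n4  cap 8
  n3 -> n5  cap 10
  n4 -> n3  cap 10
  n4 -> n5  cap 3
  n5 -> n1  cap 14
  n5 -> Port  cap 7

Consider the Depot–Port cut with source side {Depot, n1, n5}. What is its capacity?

24

Edges leaving {Depot, n1, n5}: Depot→n2 (15), n1→n3 (2), n5→Port (7).
Cut capacity = 15 + 2 + 7 = 24.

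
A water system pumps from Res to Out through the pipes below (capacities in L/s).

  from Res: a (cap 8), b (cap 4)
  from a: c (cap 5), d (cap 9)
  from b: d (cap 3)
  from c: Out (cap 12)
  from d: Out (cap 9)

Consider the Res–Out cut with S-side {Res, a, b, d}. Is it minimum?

No — its capacity is 14, but the minimum cut has capacity 11.

Given cut capacity: 5 + 9 = 14.
Augment Res→a→c→Out: bottleneck 5, flow now 5.
Augment Res→a→d→Out: bottleneck 3, flow now 8.
Augment Res→b→d→Out: bottleneck 3, flow now 11.
No augmenting path remains; maximum flow = 11.
In the residual graph, reachable from Res: {Res, b}.
Min-cut edges: Res→a (8), b→d (3); capacity 8 + 3 = 11.
Cut capacity 14 exceeds the max flow 11, so it is not minimum.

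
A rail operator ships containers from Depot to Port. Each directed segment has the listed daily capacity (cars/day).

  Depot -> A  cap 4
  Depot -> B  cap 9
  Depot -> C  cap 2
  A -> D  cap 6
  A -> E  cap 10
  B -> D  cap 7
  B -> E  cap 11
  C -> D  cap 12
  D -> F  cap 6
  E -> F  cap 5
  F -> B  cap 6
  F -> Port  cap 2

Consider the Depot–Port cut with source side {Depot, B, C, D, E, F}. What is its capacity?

Edges leaving {Depot, B, C, D, E, F}: Depot→A (4), F→Port (2).
Cut capacity = 4 + 2 = 6.

6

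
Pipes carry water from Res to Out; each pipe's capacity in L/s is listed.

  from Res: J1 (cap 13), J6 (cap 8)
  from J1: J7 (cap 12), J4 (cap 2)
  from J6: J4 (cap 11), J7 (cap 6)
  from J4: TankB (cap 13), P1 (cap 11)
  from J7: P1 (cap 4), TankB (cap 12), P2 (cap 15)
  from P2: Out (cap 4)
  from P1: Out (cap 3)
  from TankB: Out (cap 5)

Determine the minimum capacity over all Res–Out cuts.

Augment Res→J1→J4→P1→Out: bottleneck 2, flow now 2.
Augment Res→J1→J7→P2→Out: bottleneck 4, flow now 6.
Augment Res→J1→J7→P1→Out: bottleneck 1, flow now 7.
Augment Res→J1→J7→TankB→Out: bottleneck 5, flow now 12.
No augmenting path remains; maximum flow = 12.
By max-flow min-cut, the minimum cut capacity equals the max flow.
In the residual graph, reachable from Res: {Res, J1, J6, J4, J7, P2, P1, TankB}.
Min-cut edges: P2→Out (4), P1→Out (3), TankB→Out (5); capacity 4 + 3 + 5 = 12.

12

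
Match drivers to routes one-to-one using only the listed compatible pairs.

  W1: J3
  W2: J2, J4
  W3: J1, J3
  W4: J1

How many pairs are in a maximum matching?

3

Unit-capacity flow: source→left, listed edges, right→sink; max matching = max flow.
Augmenting path W1→J3 (+1); matched 1.
Augmenting path W2→J2 (+1); matched 2.
Augmenting path W3→J1 (+1); matched 3.
No augmenting path remains; maximum matching = 3.
König certificate: {W2, J1, J3} is a vertex cover of size 3 (every listed pair touches it), so no matching can be larger.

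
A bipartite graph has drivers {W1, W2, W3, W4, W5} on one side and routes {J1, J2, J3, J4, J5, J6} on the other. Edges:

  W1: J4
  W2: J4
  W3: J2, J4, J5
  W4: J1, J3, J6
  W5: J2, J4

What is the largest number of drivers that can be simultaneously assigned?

Unit-capacity flow: source→left, listed edges, right→sink; max matching = max flow.
Augmenting path W1→J4 (+1); matched 1.
Augmenting path W3→J2 (+1); matched 2.
Augmenting path W4→J1 (+1); matched 3.
Augmenting path W5→J2→W3→J5 (+1); matched 4.
No augmenting path remains; maximum matching = 4.
König certificate: {W3, W4, W5, J4} is a vertex cover of size 4 (every listed pair touches it), so no matching can be larger.

4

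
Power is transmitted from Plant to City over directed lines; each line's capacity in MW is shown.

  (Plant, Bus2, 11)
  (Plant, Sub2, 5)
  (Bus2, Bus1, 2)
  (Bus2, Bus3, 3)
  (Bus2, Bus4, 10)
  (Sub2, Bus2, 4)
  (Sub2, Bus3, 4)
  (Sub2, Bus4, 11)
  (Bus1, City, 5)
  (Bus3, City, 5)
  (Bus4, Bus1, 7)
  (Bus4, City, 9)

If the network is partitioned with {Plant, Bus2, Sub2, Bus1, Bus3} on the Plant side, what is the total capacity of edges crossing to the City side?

Edges leaving {Plant, Bus2, Sub2, Bus1, Bus3}: Bus2→Bus4 (10), Sub2→Bus4 (11), Bus1→City (5), Bus3→City (5).
Cut capacity = 10 + 11 + 5 + 5 = 31.

31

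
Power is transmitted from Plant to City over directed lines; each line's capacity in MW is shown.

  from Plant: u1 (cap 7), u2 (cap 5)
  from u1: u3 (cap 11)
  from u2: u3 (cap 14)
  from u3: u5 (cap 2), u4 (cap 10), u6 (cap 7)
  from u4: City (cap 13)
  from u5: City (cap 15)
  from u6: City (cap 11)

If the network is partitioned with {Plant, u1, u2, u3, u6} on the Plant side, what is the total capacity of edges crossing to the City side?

23

Edges leaving {Plant, u1, u2, u3, u6}: u3→u4 (10), u3→u5 (2), u6→City (11).
Cut capacity = 10 + 2 + 11 = 23.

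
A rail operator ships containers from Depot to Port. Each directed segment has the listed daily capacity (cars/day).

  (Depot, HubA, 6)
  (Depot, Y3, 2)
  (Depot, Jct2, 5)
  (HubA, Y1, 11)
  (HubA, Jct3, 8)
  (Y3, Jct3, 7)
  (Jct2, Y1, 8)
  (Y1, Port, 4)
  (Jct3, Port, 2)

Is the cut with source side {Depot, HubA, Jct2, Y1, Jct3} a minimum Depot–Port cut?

No — its capacity is 8, but the minimum cut has capacity 6.

Given cut capacity: 2 + 4 + 2 = 8.
Augment Depot→HubA→Y1→Port: bottleneck 4, flow now 4.
Augment Depot→HubA→Jct3→Port: bottleneck 2, flow now 6.
No augmenting path remains; maximum flow = 6.
In the residual graph, reachable from Depot: {Depot, HubA, Y3, Jct2, Y1, Jct3}.
Min-cut edges: Y1→Port (4), Jct3→Port (2); capacity 4 + 2 = 6.
Cut capacity 8 exceeds the max flow 6, so it is not minimum.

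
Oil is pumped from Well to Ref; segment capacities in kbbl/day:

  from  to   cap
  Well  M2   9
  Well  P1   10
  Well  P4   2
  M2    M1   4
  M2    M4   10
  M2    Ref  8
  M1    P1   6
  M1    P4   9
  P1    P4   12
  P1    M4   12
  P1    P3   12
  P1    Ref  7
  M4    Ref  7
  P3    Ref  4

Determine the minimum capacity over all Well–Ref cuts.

19

Augment Well→M2→Ref: bottleneck 8, flow now 8.
Augment Well→P1→Ref: bottleneck 7, flow now 15.
Augment Well→M2→M4→Ref: bottleneck 1, flow now 16.
Augment Well→P1→M4→Ref: bottleneck 3, flow now 19.
No augmenting path remains; maximum flow = 19.
By max-flow min-cut, the minimum cut capacity equals the max flow.
In the residual graph, reachable from Well: {Well, P4}.
Min-cut edges: Well→M2 (9), Well→P1 (10); capacity 9 + 10 = 19.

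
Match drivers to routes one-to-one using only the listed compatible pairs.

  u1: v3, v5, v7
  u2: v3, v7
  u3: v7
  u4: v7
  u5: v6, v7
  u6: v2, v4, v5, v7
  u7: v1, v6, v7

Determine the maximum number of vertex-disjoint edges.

6

Unit-capacity flow: source→left, listed edges, right→sink; max matching = max flow.
Augmenting path u1→v3 (+1); matched 1.
Augmenting path u2→v7 (+1); matched 2.
Augmenting path u5→v6 (+1); matched 3.
Augmenting path u6→v2 (+1); matched 4.
Augmenting path u7→v1 (+1); matched 5.
Augmenting path u3→v7→u2→v3→u1→v5 (+1); matched 6.
No augmenting path remains; maximum matching = 6.
König certificate: {u1, u2, u5, u6, u7, v7} is a vertex cover of size 6 (every listed pair touches it), so no matching can be larger.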